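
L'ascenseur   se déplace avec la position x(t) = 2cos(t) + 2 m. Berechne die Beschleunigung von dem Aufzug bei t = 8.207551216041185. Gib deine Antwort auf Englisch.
Starting from position x(t) = 2·cos(t) + 2, we take 2 derivatives. Differentiating position, we get velocity: v(t) = -2·sin(t). Taking d/dt of v(t), we find a(t) = -2·cos(t). Using a(t) = -2·cos(t) and substituting t = 8.207551216041185, we find a = 0.692497567477978.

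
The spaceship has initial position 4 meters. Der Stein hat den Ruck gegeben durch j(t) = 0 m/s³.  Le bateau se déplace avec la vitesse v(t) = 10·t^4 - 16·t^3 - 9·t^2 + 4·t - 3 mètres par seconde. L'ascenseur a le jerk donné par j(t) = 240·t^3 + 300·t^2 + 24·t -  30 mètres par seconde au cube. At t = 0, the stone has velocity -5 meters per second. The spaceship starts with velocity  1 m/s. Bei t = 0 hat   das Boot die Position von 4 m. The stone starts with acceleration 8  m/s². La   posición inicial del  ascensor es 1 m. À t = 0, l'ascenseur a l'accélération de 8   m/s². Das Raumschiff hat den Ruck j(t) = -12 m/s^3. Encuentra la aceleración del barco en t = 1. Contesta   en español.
Para resolver esto, necesitamos tomar 1 derivada de nuestra ecuación de la velocidad v(t) = 10·t^4 - 16·t^3 - 9·t^2 + 4·t - 3. Tomando d/dt de v(t), encontramos a(t) = 40·t^3 - 48·t^2 - 18·t + 4. Tenemos la aceleración a(t) = 40·t^3 - 48·t^2 - 18·t + 4. Sustituyendo t = 1: a(1) = -22.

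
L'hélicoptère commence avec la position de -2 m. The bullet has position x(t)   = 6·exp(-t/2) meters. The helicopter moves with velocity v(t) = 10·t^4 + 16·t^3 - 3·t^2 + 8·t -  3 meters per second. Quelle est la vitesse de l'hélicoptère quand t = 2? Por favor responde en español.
De la ecuación de la velocidad v(t) = 10·t^4 + 16·t^3 - 3·t^2 + 8·t - 3, sustituimos t = 2 para obtener v = 289.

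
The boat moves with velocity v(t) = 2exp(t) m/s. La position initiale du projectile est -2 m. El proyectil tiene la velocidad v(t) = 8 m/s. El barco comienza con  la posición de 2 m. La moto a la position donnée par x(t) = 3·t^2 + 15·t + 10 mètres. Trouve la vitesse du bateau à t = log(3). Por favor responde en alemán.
Aus der Gleichung für die Geschwindigkeit v(t) = 2·exp(t), setzen wir t = log(3) ein und erhalten v = 6.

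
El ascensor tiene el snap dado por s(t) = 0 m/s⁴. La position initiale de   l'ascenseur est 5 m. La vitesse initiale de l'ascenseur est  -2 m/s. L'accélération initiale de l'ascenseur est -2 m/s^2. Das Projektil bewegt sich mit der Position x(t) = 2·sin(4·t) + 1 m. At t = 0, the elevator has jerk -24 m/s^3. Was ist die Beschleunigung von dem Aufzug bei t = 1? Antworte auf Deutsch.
Wir müssen unsere Gleichung für den Snap s(t) = 0 2-mal integrieren. Mit ∫s(t)dt und Anwendung von j(0) = -24, finden wir j(t) = -24. Die Stammfunktion von dem Ruck, mit a(0) = -2, ergibt die Beschleunigung: a(t) = -24·t - 2. Aus der Gleichung für die Beschleunigung a(t) = -24·t - 2, setzen wir t = 1 ein und erhalten a = -26.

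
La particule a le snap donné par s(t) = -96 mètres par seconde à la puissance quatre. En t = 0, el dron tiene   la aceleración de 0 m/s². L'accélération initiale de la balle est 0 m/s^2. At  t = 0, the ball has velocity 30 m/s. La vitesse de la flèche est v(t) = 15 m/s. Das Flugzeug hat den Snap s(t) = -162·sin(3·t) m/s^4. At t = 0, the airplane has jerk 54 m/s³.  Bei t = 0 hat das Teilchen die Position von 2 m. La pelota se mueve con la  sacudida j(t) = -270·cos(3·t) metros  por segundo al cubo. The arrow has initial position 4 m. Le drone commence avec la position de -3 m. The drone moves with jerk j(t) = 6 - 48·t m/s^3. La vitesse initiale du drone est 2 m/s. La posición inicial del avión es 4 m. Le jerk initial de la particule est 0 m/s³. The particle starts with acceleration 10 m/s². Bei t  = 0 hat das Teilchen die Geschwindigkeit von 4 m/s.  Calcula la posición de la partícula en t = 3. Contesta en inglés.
We need to integrate our snap equation s(t) = -96 4 times. The antiderivative of snap, with j(0) = 0, gives jerk: j(t) = -96·t. Finding the integral of j(t) and using a(0) = 10: a(t) = 10 - 48·t^2. The antiderivative of acceleration is velocity. Using v(0) = 4, we get v(t) = -16·t^3 + 10·t + 4. Integrating velocity and using the initial condition x(0) = 2, we get x(t) = -4·t^4 + 5·t^2 + 4·t + 2. We have position x(t) = -4·t^4 + 5·t^2 + 4·t + 2. Substituting t = 3: x(3) = -265.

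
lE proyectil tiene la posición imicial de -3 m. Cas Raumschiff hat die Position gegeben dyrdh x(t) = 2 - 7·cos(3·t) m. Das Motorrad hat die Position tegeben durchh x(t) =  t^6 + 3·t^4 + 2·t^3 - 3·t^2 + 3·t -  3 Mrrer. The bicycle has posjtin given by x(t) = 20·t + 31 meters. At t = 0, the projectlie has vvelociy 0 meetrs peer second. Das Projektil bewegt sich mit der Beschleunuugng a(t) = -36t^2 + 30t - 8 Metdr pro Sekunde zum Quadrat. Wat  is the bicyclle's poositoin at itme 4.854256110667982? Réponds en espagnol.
Usando x(t) = 20·t + 31 y sustituyendo t = 4.854256110667982, encontramos x = 128.085122213360.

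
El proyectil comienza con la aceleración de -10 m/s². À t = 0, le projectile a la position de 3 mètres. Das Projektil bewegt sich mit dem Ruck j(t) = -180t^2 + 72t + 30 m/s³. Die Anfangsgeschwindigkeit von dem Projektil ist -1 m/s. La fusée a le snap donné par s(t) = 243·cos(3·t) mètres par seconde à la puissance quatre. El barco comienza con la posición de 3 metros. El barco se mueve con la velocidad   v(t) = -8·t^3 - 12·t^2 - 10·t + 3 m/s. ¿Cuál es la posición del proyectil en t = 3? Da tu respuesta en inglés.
We must find the integral of our jerk equation j(t) = -180·t^2 + 72·t + 30 3 times. The integral of jerk, with a(0) = -10, gives acceleration: a(t) = -60·t^3 + 36·t^2 + 30·t - 10. The antiderivative of acceleration is velocity. Using v(0) = -1, we get v(t) = -15·t^4 + 12·t^3 + 15·t^2 - 10·t - 1. The integral of velocity is position. Using x(0) = 3, we get x(t) = -3·t^5 + 3·t^4 + 5·t^3 - 5·t^2 - t + 3. From the given position equation x(t) = -3·t^5 + 3·t^4 + 5·t^3 - 5·t^2 - t + 3, we substitute t = 3 to get x = -396.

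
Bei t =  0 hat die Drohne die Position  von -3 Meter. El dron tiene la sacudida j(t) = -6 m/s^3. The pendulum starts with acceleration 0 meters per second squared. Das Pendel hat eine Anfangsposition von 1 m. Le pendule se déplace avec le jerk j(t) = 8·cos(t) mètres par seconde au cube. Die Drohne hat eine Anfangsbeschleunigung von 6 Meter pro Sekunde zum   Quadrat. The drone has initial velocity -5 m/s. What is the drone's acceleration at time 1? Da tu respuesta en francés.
Nous devons trouver l'intégrale de notre équation du jerk j(t) = -6 1 fois. En prenant ∫j(t)dt et en appliquant a(0) = 6, nous trouvons a(t) = 6 - 6·t. De l'équation de l'accélération a(t) = 6 - 6·t, nous substituons t = 1 pour obtenir a = 0.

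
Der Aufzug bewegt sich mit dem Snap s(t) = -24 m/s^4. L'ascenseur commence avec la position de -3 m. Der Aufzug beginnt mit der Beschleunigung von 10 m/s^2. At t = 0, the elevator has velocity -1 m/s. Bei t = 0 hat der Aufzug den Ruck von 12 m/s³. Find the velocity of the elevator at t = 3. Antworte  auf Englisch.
To solve this, we need to take 3 integrals of our snap equation s(t) = -24. Finding the antiderivative of s(t) and using j(0) = 12: j(t) = 12 - 24·t. Integrating jerk and using the initial condition a(0) = 10, we get a(t) = -12·t^2 + 12·t + 10. The antiderivative of acceleration is velocity. Using v(0) = -1, we get v(t) = -4·t^3 + 6·t^2 + 10·t - 1. From the given velocity equation v(t) = -4·t^3 + 6·t^2 + 10·t - 1, we substitute t = 3 to get v = -25.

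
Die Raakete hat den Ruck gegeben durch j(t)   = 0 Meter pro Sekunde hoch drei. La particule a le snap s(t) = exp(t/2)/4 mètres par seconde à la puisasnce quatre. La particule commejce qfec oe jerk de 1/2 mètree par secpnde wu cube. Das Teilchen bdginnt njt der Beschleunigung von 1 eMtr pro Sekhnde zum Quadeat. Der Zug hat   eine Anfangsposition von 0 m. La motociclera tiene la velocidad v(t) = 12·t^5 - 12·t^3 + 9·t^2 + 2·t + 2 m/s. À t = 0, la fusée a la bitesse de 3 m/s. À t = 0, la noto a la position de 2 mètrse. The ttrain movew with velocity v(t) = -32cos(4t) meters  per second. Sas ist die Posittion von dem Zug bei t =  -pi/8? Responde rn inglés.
To solve this, we need to take 1 integral of our velocity equation v(t) = -32·cos(4·t). The integral of velocity is position. Using x(0) = 0, we get x(t) = -8·sin(4·t). From the given position equation x(t) = -8·sin(4·t), we substitute t = -pi/8 to get x = 8.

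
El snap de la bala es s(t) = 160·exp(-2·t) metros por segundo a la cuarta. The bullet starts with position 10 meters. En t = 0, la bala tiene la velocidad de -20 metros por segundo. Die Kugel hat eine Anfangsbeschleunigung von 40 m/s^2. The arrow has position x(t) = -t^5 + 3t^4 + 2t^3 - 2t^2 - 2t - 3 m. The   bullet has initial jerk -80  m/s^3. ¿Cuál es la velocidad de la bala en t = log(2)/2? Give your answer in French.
Nous devons trouver la primitive de notre équation du snap s(t) = 160·exp(-2·t) 3 fois. L'intégrale du snap, avec j(0) = -80, donne le jerk: j(t) = -80·exp(-2·t). L'intégrale du jerk est l'accélération. En utilisant a(0) = 40, nous obtenons a(t) = 40·exp(-2·t). En intégrant l'accélération et en utilisant la condition initiale v(0) = -20, nous obtenons v(t) = -20·exp(-2·t). De l'équation de la vitesse v(t) = -20·exp(-2·t), nous substituons t = log(2)/2 pour obtenir v = -10.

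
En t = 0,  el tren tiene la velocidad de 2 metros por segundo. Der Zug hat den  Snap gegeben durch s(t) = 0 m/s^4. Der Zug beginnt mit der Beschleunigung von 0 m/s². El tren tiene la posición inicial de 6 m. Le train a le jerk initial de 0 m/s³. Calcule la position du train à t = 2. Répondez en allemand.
Ausgehend von dem Snap s(t) = 0, nehmen wir 4 Integrale. Mit ∫s(t)dt und Anwendung von j(0) = 0, finden wir j(t) = 0. Mit ∫j(t)dt und Anwendung von a(0) = 0, finden wir a(t) = 0. Mit ∫a(t)dt und Anwendung von v(0) = 2, finden wir v(t) = 2. Das Integral von der Geschwindigkeit ist die Position. Mit x(0) = 6 erhalten wir x(t) = 2·t + 6. Wir haben die Position x(t) = 2·t + 6. Durch Einsetzen von t = 2: x(2) = 10.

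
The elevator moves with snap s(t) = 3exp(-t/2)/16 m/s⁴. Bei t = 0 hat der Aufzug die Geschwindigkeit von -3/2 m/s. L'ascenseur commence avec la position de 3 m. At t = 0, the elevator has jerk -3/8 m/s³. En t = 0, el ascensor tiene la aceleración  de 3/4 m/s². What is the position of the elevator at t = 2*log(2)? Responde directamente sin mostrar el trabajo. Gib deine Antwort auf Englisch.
At t = 2*log(2), x = 3/2.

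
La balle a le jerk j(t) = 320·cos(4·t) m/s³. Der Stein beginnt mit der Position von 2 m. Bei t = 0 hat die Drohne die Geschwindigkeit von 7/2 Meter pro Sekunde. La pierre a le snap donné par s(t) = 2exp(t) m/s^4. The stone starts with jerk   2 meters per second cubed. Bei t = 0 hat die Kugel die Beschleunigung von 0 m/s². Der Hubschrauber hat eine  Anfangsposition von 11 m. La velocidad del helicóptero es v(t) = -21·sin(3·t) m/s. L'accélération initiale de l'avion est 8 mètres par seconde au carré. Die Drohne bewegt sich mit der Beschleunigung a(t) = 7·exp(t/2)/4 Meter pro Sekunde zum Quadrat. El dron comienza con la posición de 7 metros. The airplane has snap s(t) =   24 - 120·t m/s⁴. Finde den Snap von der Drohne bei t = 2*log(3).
Wir müssen unsere Gleichung für die Beschleunigung a(t) = 7·exp(t/2)/4 2-mal ableiten. Mit d/dt von a(t) finden wir j(t) = 7·exp(t/2)/8. Mit d/dt von j(t) finden wir s(t) = 7·exp(t/2)/16. Wir haben den Snap s(t) = 7·exp(t/2)/16. Durch Einsetzen von t = 2*log(3): s(2*log(3)) = 21/16.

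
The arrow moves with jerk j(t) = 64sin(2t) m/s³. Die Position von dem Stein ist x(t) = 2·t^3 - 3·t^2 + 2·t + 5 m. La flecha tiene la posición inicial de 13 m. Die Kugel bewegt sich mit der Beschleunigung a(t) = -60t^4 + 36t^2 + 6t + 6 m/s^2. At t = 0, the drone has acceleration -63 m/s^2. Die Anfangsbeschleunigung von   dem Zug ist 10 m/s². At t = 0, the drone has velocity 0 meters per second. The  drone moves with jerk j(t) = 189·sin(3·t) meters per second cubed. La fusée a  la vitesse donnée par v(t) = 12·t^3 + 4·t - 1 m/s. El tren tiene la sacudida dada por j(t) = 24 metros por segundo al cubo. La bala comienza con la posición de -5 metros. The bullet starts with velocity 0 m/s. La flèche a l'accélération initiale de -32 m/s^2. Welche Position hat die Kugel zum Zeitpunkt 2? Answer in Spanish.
Necesitamos integrar nuestra ecuación de la aceleración a(t) = -60·t^4 + 36·t^2 + 6·t + 6 2 veces. La integral de la aceleración es la velocidad. Usando v(0) = 0, obtenemos v(t) = 3·t·(-4·t^4 + 4·t^2 + t + 2). La antiderivada de la velocidad, con x(0) = -5, da la posición: x(t) = -2·t^6 + 3·t^4 + t^3 + 3·t^2 - 5. Tenemos la posición x(t) = -2·t^6 + 3·t^4 + t^3 + 3·t^2 - 5. Sustituyendo t = 2: x(2) = -65.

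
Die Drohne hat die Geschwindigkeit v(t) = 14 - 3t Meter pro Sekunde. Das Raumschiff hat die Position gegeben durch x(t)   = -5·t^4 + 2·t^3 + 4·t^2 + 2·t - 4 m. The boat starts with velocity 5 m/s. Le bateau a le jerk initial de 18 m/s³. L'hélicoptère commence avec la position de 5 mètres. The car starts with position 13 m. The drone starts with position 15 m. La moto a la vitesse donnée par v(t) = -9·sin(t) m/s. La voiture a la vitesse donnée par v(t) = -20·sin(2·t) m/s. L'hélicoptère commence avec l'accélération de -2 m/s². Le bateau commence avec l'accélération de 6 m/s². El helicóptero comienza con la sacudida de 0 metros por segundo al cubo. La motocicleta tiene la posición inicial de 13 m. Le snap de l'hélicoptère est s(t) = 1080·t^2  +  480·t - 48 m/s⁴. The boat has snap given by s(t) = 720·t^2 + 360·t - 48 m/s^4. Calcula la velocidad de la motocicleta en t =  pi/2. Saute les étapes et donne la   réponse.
La respuesta es -9.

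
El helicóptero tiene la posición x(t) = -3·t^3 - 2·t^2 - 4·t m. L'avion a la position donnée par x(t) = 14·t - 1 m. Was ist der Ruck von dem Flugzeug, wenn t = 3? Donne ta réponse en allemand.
Um dies zu lösen, müssen wir 3 Ableitungen unserer Gleichung für die Position x(t) = 14·t - 1 nehmen. Durch Ableiten von der Position erhalten wir die Geschwindigkeit: v(t) = 14. Durch Ableiten von der Geschwindigkeit erhalten wir die Beschleunigung: a(t) = 0. Mit d/dt von a(t) finden wir j(t) = 0. Aus der Gleichung für den Ruck j(t) = 0, setzen wir t = 3 ein und erhalten j = 0.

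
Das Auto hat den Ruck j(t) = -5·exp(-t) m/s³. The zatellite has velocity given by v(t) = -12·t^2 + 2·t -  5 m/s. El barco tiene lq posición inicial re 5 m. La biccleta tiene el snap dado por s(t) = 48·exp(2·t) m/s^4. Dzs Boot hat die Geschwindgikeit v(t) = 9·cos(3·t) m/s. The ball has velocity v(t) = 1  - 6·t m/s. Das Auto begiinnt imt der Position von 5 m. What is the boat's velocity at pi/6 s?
From the given velocity equation v(t) = 9·cos(3·t), we substitute t = pi/6 to get v = 0.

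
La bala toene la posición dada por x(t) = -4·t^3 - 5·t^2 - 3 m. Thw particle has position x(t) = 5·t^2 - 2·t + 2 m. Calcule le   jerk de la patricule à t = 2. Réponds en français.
Pour résoudre ceci, nous devons prendre 3 dérivées de notre équation de la position x(t) = 5·t^2 - 2·t + 2. En dérivant la position, nous obtenons la vitesse: v(t) = 10·t - 2. La dérivée de la vitesse donne l'accélération: a(t) = 10. En dérivant l'accélération, nous obtenons le jerk: j(t) = 0. En utilisant j(t) = 0 et en substituant t = 2, nous trouvons j = 0.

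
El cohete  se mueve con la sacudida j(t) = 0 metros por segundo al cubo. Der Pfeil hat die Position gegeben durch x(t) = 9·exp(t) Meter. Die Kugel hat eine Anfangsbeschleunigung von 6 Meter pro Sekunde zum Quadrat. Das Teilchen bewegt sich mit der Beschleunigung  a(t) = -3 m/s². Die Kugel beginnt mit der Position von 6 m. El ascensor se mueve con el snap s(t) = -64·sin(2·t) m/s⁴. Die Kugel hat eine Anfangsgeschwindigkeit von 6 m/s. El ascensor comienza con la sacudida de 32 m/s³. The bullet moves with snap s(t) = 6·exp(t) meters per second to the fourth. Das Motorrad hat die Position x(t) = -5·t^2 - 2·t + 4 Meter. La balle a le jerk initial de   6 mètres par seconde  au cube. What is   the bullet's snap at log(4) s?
Using s(t) = 6·exp(t) and substituting t = log(4), we find s = 24.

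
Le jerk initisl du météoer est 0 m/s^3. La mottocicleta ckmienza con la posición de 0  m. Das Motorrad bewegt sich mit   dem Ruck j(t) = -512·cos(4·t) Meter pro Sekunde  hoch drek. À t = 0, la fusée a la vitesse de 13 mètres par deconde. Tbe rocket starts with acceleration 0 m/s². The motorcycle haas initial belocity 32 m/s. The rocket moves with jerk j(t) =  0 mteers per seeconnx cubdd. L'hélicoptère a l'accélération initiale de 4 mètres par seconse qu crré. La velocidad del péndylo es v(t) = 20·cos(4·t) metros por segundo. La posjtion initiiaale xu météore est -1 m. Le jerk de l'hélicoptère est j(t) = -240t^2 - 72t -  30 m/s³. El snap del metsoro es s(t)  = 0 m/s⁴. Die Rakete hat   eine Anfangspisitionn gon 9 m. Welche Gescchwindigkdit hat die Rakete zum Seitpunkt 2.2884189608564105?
Wir müssen das Integral unserer Gleichung für den Ruck j(t) = 0 2-mal finden. Die Stammfunktion von dem Ruck, mit a(0) = 0, ergibt die Beschleunigung: a(t) = 0. Durch Integration von der Beschleunigung und Verwendung der Anfangsbedingung v(0) = 13, erhalten wir v(t) = 13. Mit v(t) = 13 und Einsetzen von t = 2.2884189608564105, finden wir v = 13.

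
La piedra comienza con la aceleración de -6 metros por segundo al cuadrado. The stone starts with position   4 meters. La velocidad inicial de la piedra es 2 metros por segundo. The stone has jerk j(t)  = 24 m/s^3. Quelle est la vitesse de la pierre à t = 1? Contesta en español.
Necesitamos integrar nuestra ecuación de la sacudida j(t) = 24 2 veces. La integral de la sacudida, con a(0) = -6, da la aceleración: a(t) = 24·t - 6. Integrando la aceleración y usando la condición inicial v(0) = 2, obtenemos v(t) = 12·t^2 - 6·t + 2. Usando v(t) = 12·t^2 - 6·t + 2 y sustituyendo t = 1, encontramos v = 8.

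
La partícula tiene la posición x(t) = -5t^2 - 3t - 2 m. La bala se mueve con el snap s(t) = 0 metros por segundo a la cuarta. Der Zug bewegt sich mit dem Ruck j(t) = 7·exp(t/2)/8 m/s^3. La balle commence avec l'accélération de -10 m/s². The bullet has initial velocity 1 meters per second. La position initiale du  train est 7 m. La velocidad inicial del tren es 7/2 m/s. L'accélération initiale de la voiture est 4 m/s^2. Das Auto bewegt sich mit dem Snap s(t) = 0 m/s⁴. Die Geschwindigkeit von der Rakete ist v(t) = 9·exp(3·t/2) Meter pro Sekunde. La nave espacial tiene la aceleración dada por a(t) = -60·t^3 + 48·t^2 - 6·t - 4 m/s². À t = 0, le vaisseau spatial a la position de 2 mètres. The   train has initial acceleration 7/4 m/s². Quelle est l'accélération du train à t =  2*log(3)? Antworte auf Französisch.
Nous devons intégrer notre équation du jerk j(t) = 7·exp(t/2)/8 1 fois. En prenant ∫j(t)dt et en appliquant a(0) = 7/4, nous trouvons a(t) = 7·exp(t/2)/4. En utilisant a(t) = 7·exp(t/2)/4 et en substituant t = 2*log(3), nous trouvons a = 21/4.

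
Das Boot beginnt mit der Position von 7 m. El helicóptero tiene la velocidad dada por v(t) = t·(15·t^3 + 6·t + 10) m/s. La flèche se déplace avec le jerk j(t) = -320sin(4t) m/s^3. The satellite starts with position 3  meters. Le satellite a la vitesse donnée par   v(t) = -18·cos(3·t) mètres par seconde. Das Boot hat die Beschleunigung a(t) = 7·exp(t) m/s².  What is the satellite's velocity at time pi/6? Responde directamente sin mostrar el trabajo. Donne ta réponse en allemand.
v(pi/6) = 0.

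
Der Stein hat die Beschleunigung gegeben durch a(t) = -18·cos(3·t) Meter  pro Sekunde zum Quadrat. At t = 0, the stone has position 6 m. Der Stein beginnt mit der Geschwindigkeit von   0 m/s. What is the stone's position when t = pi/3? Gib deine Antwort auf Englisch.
We must find the integral of our acceleration equation a(t) = -18·cos(3·t) 2 times. Integrating acceleration and using the initial condition v(0) = 0, we get v(t) = -6·sin(3·t). Taking ∫v(t)dt and applying x(0) = 6, we find x(t) = 2·cos(3·t) + 4. Using x(t) = 2·cos(3·t) + 4 and substituting t = pi/3, we find x = 2.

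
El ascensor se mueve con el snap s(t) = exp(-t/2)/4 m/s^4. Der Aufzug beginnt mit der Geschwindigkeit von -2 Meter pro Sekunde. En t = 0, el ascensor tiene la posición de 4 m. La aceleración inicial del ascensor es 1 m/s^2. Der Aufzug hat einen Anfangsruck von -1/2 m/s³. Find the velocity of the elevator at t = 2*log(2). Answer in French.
Pour résoudre ceci, nous devons prendre 3 intégrales de notre équation du snap s(t) = exp(-t/2)/4. L'intégrale du snap est le jerk. En utilisant j(0) = -1/2, nous obtenons j(t) = -exp(-t/2)/2. La primitive du jerk, avec a(0) = 1, donne l'accélération: a(t) = exp(-t/2). En prenant ∫a(t)dt et en appliquant v(0) = -2, nous trouvons v(t) = -2·exp(-t/2). En utilisant v(t) = -2·exp(-t/2) et en substituant t = 2*log(2), nous trouvons v = -1.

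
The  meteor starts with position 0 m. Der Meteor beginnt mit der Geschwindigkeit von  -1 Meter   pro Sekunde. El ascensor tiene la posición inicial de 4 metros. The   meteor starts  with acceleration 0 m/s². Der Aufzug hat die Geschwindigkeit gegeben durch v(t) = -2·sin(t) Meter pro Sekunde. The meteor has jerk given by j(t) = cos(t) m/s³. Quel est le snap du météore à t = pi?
En partant du jerk j(t) = cos(t), nous prenons 1 dérivée. En prenant d/dt de j(t), nous trouvons s(t) = -sin(t). De l'équation du snap s(t) = -sin(t), nous substituons t = pi pour obtenir s = 0.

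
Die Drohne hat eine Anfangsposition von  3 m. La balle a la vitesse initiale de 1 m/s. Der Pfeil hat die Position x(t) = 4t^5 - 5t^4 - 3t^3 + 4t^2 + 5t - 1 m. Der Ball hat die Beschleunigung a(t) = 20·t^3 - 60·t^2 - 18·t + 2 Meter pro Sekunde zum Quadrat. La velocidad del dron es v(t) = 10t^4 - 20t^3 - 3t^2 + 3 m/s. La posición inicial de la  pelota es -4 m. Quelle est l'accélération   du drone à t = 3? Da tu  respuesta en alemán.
Um dies zu lösen, müssen wir 1 Ableitung unserer Gleichung für die Geschwindigkeit v(t) = 10·t^4 - 20·t^3 - 3·t^2 + 3 nehmen. Mit d/dt von v(t) finden wir a(t) = 40·t^3 - 60·t^2 - 6·t. Aus der Gleichung für die Beschleunigung a(t) = 40·t^3 - 60·t^2 - 6·t, setzen wir t = 3 ein und erhalten a = 522.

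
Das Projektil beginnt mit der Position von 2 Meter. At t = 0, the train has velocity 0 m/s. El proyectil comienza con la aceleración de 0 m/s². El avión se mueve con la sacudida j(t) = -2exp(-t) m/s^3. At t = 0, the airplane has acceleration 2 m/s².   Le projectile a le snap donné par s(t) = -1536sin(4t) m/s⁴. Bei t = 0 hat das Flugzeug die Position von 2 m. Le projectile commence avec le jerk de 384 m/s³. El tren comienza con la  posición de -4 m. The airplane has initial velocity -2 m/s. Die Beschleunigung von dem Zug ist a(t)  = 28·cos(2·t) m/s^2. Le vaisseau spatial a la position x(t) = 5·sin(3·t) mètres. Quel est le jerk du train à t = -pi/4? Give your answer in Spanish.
Debemos derivar nuestra ecuación de la aceleración a(t) = 28·cos(2·t) 1 vez. Derivando la aceleración, obtenemos la sacudida: j(t) = -56·sin(2·t). Usando j(t) = -56·sin(2·t) y sustituyendo t = -pi/4, encontramos j = 56.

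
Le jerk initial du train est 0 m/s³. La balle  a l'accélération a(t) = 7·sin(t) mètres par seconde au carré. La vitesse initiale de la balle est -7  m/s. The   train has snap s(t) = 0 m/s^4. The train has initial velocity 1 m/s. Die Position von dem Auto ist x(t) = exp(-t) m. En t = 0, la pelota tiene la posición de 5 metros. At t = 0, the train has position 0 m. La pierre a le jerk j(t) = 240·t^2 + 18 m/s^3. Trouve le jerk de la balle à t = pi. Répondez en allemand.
Wir müssen unsere Gleichung für die Beschleunigung a(t) = 7·sin(t) 1-mal ableiten. Die Ableitung von der Beschleunigung ergibt den Ruck: j(t) = 7·cos(t). Aus der Gleichung für den Ruck j(t) = 7·cos(t), setzen wir t = pi ein und erhalten j = -7.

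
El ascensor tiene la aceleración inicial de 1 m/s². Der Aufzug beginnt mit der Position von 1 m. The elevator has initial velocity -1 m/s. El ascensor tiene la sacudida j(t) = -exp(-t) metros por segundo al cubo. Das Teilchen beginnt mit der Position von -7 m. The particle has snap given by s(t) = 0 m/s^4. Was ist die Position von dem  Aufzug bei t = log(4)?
Ausgehend von dem Ruck j(t) = -exp(-t), nehmen wir 3 Integrale. Die Stammfunktion von dem Ruck ist die Beschleunigung. Mit a(0) = 1 erhalten wir a(t) = exp(-t). Die Stammfunktion von der Beschleunigung, mit v(0) = -1, ergibt die Geschwindigkeit: v(t) = -exp(-t). Durch Integration von der Geschwindigkeit und Verwendung der Anfangsbedingung x(0) = 1, erhalten wir x(t) = exp(-t). Mit x(t) = exp(-t) und Einsetzen von t = log(4), finden wir x = 1/4.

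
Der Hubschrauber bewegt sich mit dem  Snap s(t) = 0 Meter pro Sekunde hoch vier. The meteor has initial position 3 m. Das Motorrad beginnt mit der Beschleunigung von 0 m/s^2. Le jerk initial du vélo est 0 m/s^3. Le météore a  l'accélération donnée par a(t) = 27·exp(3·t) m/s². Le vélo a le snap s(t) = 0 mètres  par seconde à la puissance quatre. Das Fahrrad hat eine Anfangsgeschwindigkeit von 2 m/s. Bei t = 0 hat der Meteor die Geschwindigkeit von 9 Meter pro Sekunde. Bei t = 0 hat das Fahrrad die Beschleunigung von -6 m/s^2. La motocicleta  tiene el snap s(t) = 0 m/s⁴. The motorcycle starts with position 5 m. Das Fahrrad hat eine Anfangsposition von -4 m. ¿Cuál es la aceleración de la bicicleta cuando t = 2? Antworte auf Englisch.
To solve this, we need to take 2 antiderivatives of our snap equation s(t) = 0. Taking ∫s(t)dt and applying j(0) = 0, we find j(t) = 0. Finding the integral of j(t) and using a(0) = -6: a(t) = -6. We have acceleration a(t) = -6. Substituting t = 2: a(2) = -6.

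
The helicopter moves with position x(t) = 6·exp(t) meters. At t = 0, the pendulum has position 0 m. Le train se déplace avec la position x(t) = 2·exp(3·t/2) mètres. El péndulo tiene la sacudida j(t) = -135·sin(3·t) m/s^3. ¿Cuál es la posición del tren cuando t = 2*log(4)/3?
De la ecuación de la posición x(t) = 2·exp(3·t/2), sustituimos t = 2*log(4)/3 para obtener x = 8.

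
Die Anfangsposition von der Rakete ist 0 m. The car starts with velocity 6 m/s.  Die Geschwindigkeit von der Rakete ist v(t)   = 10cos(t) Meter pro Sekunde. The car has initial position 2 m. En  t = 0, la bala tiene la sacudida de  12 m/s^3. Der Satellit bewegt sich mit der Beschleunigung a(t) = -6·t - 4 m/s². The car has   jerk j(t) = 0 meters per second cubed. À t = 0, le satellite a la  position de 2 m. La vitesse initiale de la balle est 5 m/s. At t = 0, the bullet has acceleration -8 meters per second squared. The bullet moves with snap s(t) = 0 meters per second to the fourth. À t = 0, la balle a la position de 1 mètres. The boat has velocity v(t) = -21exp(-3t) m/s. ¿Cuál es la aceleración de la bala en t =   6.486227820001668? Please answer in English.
We must find the antiderivative of our snap equation s(t) = 0 2 times. The antiderivative of snap is jerk. Using j(0) = 12, we get j(t) = 12. Integrating jerk and using the initial condition a(0) = -8, we get a(t) = 12·t - 8. We have acceleration a(t) = 12·t - 8. Substituting t = 6.486227820001668: a(6.486227820001668) = 69.8347338400200.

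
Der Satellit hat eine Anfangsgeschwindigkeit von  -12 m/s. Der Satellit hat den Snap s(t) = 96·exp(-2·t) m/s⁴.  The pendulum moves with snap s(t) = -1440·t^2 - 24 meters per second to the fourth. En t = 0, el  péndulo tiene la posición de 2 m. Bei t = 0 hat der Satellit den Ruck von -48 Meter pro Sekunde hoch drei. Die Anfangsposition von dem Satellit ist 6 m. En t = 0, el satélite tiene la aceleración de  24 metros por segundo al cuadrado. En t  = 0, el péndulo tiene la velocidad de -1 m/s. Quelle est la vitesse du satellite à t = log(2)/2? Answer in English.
We must find the antiderivative of our snap equation s(t) = 96·exp(-2·t) 3 times. The antiderivative of snap is jerk. Using j(0) = -48, we get j(t) = -48·exp(-2·t). The integral of jerk is acceleration. Using a(0) = 24, we get a(t) = 24·exp(-2·t). The integral of acceleration is velocity. Using v(0) = -12, we get v(t) = -12·exp(-2·t). Using v(t) = -12·exp(-2·t) and substituting t = log(2)/2, we find v = -6.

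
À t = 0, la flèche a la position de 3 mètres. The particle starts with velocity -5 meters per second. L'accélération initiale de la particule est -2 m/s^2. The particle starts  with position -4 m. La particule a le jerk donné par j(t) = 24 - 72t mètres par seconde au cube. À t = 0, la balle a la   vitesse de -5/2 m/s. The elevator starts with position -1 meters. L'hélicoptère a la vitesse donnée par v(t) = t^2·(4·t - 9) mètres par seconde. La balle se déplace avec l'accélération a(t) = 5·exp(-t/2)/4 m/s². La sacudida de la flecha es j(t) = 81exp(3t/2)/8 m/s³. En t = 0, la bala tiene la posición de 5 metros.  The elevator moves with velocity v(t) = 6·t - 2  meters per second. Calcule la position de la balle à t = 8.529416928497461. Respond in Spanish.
Necesitamos integrar nuestra ecuación de la aceleración a(t) = 5·exp(-t/2)/4 2 veces. La antiderivada de la aceleración, con v(0) = -5/2, da la velocidad: v(t) = -5·exp(-t/2)/2. Integrando la velocidad y usando la condición inicial x(0) = 5, obtenemos x(t) = 5·exp(-t/2). Usando x(t) = 5·exp(-t/2) y sustituyendo t = 8.529416928497461, encontramos x = 0.0702798217595064.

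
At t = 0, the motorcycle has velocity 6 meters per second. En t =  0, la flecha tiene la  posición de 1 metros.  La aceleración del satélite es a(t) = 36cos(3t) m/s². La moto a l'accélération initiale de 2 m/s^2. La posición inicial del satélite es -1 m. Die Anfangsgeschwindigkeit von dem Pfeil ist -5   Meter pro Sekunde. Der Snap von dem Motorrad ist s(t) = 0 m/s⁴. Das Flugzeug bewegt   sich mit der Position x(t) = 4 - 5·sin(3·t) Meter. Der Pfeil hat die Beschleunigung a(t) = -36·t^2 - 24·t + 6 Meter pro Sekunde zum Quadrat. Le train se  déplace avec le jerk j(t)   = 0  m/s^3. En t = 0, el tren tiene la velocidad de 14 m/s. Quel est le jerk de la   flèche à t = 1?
Nous devons dériver notre équation de l'accélération a(t) = -36·t^2 - 24·t + 6 1 fois. La dérivée de l'accélération donne le jerk: j(t) = -72·t - 24. De l'équation du jerk j(t) = -72·t - 24, nous substituons t = 1 pour obtenir j = -96.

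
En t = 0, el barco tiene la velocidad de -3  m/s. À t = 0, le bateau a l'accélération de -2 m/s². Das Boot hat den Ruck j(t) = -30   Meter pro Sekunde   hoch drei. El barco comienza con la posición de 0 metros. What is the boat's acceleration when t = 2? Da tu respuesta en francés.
Nous devons trouver la primitive de notre équation du jerk j(t) = -30 1 fois. En prenant ∫j(t)dt et en appliquant a(0) = -2, nous trouvons a(t) = -30·t - 2. En utilisant a(t) = -30·t - 2 et en substituant t = 2, nous trouvons a = -62.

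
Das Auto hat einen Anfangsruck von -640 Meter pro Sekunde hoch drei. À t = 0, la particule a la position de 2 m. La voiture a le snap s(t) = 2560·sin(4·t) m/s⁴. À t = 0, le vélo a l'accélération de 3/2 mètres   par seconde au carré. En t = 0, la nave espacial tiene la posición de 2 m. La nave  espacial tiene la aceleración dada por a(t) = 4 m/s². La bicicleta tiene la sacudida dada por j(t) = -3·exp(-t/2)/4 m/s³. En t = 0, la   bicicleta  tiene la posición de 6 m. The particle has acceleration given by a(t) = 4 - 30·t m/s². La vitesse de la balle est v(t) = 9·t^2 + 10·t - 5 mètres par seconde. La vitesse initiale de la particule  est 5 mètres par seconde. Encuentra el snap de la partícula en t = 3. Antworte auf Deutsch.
Ausgehend von der Beschleunigung a(t) = 4 - 30·t, nehmen wir 2 Ableitungen. Durch Ableiten von der Beschleunigung erhalten wir den Ruck: j(t) = -30. Durch Ableiten von dem Ruck erhalten wir den Snap: s(t) = 0. Wir haben den Snap s(t) = 0. Durch Einsetzen von t = 3: s(3) = 0.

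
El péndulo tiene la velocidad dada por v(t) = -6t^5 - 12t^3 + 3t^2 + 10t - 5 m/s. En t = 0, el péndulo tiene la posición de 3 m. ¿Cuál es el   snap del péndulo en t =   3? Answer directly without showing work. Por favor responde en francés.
Le snap à t = 3 est s = -3312.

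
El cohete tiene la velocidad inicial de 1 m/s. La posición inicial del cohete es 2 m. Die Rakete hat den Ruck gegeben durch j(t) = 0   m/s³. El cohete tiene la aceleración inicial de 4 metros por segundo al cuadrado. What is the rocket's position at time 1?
We must find the integral of our jerk equation j(t) = 0 3 times. Taking ∫j(t)dt and applying a(0) = 4, we find a(t) = 4. Integrating acceleration and using the initial condition v(0) = 1, we get v(t) = 4·t + 1. The integral of velocity is position. Using x(0) = 2, we get x(t) = 2·t^2 + t + 2. We have position x(t) = 2·t^2 + t + 2. Substituting t = 1: x(1) = 5.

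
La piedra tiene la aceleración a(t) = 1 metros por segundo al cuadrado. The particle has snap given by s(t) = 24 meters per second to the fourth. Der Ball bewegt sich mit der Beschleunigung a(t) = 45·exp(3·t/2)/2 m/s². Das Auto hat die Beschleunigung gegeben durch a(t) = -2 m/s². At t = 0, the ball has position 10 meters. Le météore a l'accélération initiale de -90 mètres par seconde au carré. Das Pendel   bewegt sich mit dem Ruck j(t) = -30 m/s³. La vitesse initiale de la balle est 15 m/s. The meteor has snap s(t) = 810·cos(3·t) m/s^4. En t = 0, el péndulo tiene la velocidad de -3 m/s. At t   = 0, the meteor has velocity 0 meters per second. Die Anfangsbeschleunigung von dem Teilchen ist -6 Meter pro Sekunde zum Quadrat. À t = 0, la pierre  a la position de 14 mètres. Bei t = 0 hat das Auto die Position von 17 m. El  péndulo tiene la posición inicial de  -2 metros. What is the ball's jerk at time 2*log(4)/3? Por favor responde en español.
Partiendo de la aceleración a(t) = 45·exp(3·t/2)/2, tomamos 1 derivada. Derivando la aceleración, obtenemos la sacudida: j(t) = 135·exp(3·t/2)/4. Usando j(t) = 135·exp(3·t/2)/4 y sustituyendo t = 2*log(4)/3, encontramos j = 135.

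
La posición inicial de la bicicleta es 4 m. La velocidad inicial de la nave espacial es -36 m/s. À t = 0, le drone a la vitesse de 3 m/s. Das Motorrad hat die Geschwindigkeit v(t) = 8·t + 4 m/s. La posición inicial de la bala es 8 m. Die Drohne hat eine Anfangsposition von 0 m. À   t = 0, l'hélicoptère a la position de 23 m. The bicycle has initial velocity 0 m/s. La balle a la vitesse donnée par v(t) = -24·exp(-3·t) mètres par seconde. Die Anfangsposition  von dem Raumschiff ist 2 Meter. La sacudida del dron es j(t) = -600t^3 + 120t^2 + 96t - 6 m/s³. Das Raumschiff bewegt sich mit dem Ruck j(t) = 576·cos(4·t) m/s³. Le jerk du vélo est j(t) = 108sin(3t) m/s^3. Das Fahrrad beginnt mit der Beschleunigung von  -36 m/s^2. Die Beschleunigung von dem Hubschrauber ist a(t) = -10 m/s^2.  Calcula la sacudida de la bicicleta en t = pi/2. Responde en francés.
Nous avons le jerk j(t) = 108·sin(3·t). En substituant t = pi/2: j(pi/2) = -108.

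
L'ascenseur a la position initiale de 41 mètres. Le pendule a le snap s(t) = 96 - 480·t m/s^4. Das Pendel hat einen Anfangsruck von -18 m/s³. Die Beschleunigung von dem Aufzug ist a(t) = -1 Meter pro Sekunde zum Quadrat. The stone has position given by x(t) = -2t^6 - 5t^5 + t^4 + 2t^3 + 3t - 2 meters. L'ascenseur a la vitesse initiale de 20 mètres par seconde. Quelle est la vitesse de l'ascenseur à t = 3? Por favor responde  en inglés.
Starting from acceleration a(t) = -1, we take 1 integral. Integrating acceleration and using the initial condition v(0) = 20, we get v(t) = 20 - t. We have velocity v(t) = 20 - t. Substituting t = 3: v(3) = 17.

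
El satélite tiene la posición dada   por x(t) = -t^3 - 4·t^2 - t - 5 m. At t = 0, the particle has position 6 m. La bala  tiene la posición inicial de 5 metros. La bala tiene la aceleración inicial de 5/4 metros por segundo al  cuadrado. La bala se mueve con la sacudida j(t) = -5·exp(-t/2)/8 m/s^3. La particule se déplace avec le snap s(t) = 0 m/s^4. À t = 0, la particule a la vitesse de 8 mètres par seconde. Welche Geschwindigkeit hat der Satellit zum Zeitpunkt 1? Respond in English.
We must differentiate our position equation x(t) = -t^3 - 4·t^2 - t - 5 1 time. Taking d/dt of x(t), we find v(t) = -3·t^2 - 8·t - 1. We have velocity v(t) = -3·t^2 - 8·t - 1. Substituting t = 1: v(1) = -12.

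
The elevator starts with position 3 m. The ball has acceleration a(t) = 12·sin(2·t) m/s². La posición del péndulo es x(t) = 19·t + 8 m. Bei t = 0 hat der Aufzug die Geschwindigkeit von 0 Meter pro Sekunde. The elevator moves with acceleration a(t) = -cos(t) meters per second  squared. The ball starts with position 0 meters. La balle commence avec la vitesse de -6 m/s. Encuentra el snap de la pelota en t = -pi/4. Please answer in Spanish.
Debemos derivar nuestra ecuación de la aceleración a(t) = 12·sin(2·t) 2 veces. La derivada de la aceleración da la sacudida: j(t) = 24·cos(2·t). Derivando la sacudida, obtenemos el snap: s(t) = -48·sin(2·t). De la ecuación del snap s(t) = -48·sin(2·t), sustituimos t = -pi/4 para obtener s = 48.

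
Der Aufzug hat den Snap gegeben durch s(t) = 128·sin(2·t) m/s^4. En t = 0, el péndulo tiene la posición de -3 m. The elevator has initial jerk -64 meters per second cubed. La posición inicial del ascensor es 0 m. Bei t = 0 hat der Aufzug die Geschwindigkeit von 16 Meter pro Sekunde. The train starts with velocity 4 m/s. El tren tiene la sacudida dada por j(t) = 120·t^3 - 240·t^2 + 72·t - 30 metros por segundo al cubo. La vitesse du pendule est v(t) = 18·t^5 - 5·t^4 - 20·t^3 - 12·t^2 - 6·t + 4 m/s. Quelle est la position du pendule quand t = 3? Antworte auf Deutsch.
Ausgehend von der Geschwindigkeit v(t) = 18·t^5 - 5·t^4 - 20·t^3 - 12·t^2 - 6·t + 4, nehmen wir 1 Integral. Das Integral von der Geschwindigkeit, mit x(0) = -3, ergibt die Position: x(t) = 3·t^6 - t^5 - 5·t^4 - 4·t^3 - 3·t^2 + 4·t - 3. Mit x(t) = 3·t^6 - t^5 - 5·t^4 - 4·t^3 - 3·t^2 + 4·t - 3 und Einsetzen von t = 3, finden wir x = 1413.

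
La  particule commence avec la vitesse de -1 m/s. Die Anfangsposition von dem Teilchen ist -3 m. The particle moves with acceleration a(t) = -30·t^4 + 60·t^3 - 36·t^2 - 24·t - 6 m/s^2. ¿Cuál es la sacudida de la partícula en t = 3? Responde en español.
Para resolver esto, necesitamos tomar 1 derivada de nuestra ecuación de la aceleración a(t) = -30·t^4 + 60·t^3 - 36·t^2 - 24·t - 6. Derivando la aceleración, obtenemos la sacudida: j(t) = -120·t^3 + 180·t^2 - 72·t - 24. Usando j(t) = -120·t^3 + 180·t^2 - 72·t - 24 y sustituyendo t = 3, encontramos j = -1860.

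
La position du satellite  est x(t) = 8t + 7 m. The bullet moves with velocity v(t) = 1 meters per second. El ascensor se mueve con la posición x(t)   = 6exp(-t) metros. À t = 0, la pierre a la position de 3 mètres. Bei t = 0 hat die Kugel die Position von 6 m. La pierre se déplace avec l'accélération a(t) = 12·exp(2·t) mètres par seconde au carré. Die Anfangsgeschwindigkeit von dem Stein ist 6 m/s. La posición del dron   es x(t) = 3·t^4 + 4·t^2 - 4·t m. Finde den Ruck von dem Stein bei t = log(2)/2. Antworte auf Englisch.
Starting from acceleration a(t) = 12·exp(2·t), we take 1 derivative. Differentiating acceleration, we get jerk: j(t) = 24·exp(2·t). We have jerk j(t) = 24·exp(2·t). Substituting t = log(2)/2: j(log(2)/2) = 48.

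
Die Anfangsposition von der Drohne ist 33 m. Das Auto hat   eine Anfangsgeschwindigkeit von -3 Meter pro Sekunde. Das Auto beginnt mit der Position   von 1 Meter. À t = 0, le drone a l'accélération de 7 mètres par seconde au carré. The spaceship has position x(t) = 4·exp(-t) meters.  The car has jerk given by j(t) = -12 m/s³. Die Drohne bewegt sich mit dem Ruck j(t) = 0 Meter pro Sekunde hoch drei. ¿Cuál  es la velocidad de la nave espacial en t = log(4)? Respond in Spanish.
Partiendo de la posición x(t) = 4·exp(-t), tomamos 1 derivada. Tomando d/dt de x(t), encontramos v(t) = -4·exp(-t). De la ecuación de la velocidad v(t) = -4·exp(-t), sustituimos t = log(4) para obtener v = -1.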